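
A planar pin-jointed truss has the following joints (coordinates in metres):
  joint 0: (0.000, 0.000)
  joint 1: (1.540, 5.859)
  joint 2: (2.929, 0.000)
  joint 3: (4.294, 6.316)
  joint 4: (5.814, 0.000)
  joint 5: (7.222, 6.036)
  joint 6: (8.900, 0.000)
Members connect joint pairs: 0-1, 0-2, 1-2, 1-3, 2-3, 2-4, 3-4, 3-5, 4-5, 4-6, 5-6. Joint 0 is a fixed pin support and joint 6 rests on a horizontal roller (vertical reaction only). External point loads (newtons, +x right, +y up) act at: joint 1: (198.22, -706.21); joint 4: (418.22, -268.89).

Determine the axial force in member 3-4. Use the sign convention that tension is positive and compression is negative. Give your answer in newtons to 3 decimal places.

-142.936

N=7 nodes, M=11 members, R=3 reactions → 2N=14, M+R=14
member 0 (0-1): L=6.0580, (cx,cy)=(0.2542,0.9671)
member 1 (0-2): L=2.9290, (cx,cy)=(1.0000,0.0000)
member 2 (1-2): L=6.0214, (cx,cy)=(0.2307,-0.9730)
member 3 (1-3): L=2.7917, (cx,cy)=(0.9865,0.1637)
member 4 (2-3): L=6.4618, (cx,cy)=(0.2112,0.9774)
member 5 (2-4): L=2.8850, (cx,cy)=(1.0000,0.0000)
member 6 (3-4): L=6.4963, (cx,cy)=(0.2340,-0.9722)
member 7 (3-5): L=2.9414, (cx,cy)=(0.9955,-0.0952)
member 8 (4-5): L=6.1980, (cx,cy)=(0.2272,0.9739)
member 9 (4-6): L=3.0860, (cx,cy)=(1.0000,0.0000)
member 10 (5-6): L=6.2649, (cx,cy)=(0.2678,-0.9635)
solve A·x = −loads:
  F[0-1] = -565.3275 N (compression)
  F[0-2] = +760.1513 N (tension)
  F[1-2] = -213.7765 N (compression)
  F[1-3] = -296.6193 N (compression)
  F[2-3] = +212.8134 N (tension)
  F[2-4] = +665.8830 N (tension)
  F[3-4] = -142.9361 N (compression)
  F[3-5] = -215.1963 N (compression)
  F[4-5] = +418.8080 N (tension)
  F[4-6] = +119.0790 N (tension)
  F[5-6] = -444.5878 N (compression)
  Rx@0 = -616.4400 N
  Ry@0 = +546.7561 N
  Ry@6 = +428.3439 N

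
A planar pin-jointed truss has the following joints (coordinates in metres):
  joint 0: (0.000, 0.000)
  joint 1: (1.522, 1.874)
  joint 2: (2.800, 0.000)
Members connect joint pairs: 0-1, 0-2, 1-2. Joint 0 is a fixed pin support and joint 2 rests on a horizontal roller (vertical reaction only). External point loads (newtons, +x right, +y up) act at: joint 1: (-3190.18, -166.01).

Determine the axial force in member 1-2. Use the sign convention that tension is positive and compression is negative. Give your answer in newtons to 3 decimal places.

2475.157

N=3 nodes, M=3 members, R=3 reactions → 2N=6, M+R=6
member 0 (0-1): L=2.4142, (cx,cy)=(0.6304,0.7762)
member 1 (0-2): L=2.8000, (cx,cy)=(1.0000,0.0000)
member 2 (1-2): L=2.2683, (cx,cy)=(0.5634,-0.8262)
solve A·x = −loads:
  F[0-1] = -2848.2321 N (compression)
  F[0-2] = -1394.5501 N (compression)
  F[1-2] = +2475.1567 N (tension)
  Rx@0 = +3190.1800 N
  Ry@0 = +2210.9136 N
  Ry@2 = -2044.9036 N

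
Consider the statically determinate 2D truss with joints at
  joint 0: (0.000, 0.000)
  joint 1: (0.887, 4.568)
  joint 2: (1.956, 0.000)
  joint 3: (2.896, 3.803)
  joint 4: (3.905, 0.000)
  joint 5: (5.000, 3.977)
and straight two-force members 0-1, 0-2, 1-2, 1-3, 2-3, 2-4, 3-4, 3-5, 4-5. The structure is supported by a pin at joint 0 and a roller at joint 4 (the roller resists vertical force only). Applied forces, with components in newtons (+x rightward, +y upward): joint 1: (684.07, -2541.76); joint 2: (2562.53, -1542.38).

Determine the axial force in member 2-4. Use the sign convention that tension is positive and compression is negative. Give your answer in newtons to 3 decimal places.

N=6 nodes, M=9 members, R=3 reactions → 2N=12, M+R=12
member 0 (0-1): L=4.6533, (cx,cy)=(0.1906,0.9817)
member 1 (0-2): L=1.9560, (cx,cy)=(1.0000,0.0000)
member 2 (1-2): L=4.6914, (cx,cy)=(0.2279,-0.9737)
member 3 (1-3): L=2.1497, (cx,cy)=(0.9345,-0.3559)
member 4 (2-3): L=3.9174, (cx,cy)=(0.2400,0.9708)
member 5 (2-4): L=1.9490, (cx,cy)=(1.0000,0.0000)
member 6 (3-4): L=3.9346, (cx,cy)=(0.2564,-0.9666)
member 7 (3-5): L=2.1112, (cx,cy)=(0.9966,0.0824)
member 8 (4-5): L=4.1250, (cx,cy)=(0.2655,0.9641)
solve A·x = −loads:
  F[0-1] = -1970.1305 N (compression)
  F[0-2] = +3622.1395 N (tension)
  F[1-2] = -230.3098 N (compression)
  F[1-3] = -1077.6758 N (compression)
  F[2-3] = +1819.7969 N (tension)
  F[2-4] = +570.4664 N (tension)
  F[3-4] = -2224.5230 N (compression)
  F[3-5] = -0.0000 N (compression)
  F[4-5] = +0.0000 N (tension)
  Rx@0 = -3246.6000 N
  Ry@0 = +1934.0073 N
  Ry@4 = +2150.1327 N

570.466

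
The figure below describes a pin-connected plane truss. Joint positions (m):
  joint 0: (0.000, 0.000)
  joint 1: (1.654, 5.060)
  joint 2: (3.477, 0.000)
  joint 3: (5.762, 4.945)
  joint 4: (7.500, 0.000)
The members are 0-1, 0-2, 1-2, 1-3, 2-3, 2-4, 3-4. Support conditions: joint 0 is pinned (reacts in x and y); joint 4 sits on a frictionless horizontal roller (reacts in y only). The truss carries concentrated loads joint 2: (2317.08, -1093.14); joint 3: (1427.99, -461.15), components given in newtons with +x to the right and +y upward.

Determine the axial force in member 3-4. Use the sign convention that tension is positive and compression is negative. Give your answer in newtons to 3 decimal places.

N=5 nodes, M=7 members, R=3 reactions → 2N=10, M+R=10
member 0 (0-1): L=5.3235, (cx,cy)=(0.3107,0.9505)
member 1 (0-2): L=3.4770, (cx,cy)=(1.0000,0.0000)
member 2 (1-2): L=5.3784, (cx,cy)=(0.3389,-0.9408)
member 3 (1-3): L=4.1096, (cx,cy)=(0.9996,-0.0280)
member 4 (2-3): L=5.4474, (cx,cy)=(0.4195,0.9078)
member 5 (2-4): L=4.0230, (cx,cy)=(1.0000,0.0000)
member 6 (3-4): L=5.2415, (cx,cy)=(0.3316,-0.9434)
solve A·x = −loads:
  F[0-1] = +261.2258 N (tension)
  F[0-2] = +3663.9072 N (tension)
  F[1-2] = -269.0488 N (compression)
  F[1-3] = +172.4244 N (tension)
  F[2-3] = +1483.0413 N (tension)
  F[2-4] = +633.5484 N (tension)
  F[3-4] = -1910.6817 N (compression)
  Rx@0 = -3745.0700 N
  Ry@0 = -248.2973 N
  Ry@4 = +1802.5873 N

-1910.682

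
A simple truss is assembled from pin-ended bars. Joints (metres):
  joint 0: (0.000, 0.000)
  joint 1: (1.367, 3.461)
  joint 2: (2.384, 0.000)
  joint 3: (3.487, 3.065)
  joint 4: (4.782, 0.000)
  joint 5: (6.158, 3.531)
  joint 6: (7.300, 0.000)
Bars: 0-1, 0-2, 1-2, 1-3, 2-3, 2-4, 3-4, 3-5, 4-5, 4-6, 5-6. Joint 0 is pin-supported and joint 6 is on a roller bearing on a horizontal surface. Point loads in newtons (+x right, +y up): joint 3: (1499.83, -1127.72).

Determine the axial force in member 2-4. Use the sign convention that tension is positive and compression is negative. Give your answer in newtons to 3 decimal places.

N=7 nodes, M=11 members, R=3 reactions → 2N=14, M+R=14
member 0 (0-1): L=3.7212, (cx,cy)=(0.3674,0.9301)
member 1 (0-2): L=2.3840, (cx,cy)=(1.0000,0.0000)
member 2 (1-2): L=3.6073, (cx,cy)=(0.2819,-0.9594)
member 3 (1-3): L=2.1567, (cx,cy)=(0.9830,-0.1836)
member 4 (2-3): L=3.2574, (cx,cy)=(0.3386,0.9409)
member 5 (2-4): L=2.3980, (cx,cy)=(1.0000,0.0000)
member 6 (3-4): L=3.3273, (cx,cy)=(0.3892,-0.9212)
member 7 (3-5): L=2.7113, (cx,cy)=(0.9851,0.1719)
member 8 (4-5): L=3.7896, (cx,cy)=(0.3631,0.9318)
member 9 (4-6): L=2.5180, (cx,cy)=(1.0000,0.0000)
member 10 (5-6): L=3.7111, (cx,cy)=(0.3077,-0.9515)
solve A·x = −loads:
  F[0-1] = +43.7409 N (tension)
  F[0-2] = +1483.7615 N (tension)
  F[1-2] = -48.1752 N (compression)
  F[1-3] = +30.1632 N (tension)
  F[2-3] = +49.1229 N (tension)
  F[2-4] = +1453.5461 N (tension)
  F[3-4] = -1437.7323 N (compression)
  F[3-5] = -907.4863 N (compression)
  F[4-5] = +1421.3790 N (tension)
  F[4-6] = +377.8861 N (tension)
  F[5-6] = -1227.9912 N (compression)
  Rx@0 = -1499.8300 N
  Ry@0 = -40.6825 N
  Ry@6 = +1168.4025 N

1453.546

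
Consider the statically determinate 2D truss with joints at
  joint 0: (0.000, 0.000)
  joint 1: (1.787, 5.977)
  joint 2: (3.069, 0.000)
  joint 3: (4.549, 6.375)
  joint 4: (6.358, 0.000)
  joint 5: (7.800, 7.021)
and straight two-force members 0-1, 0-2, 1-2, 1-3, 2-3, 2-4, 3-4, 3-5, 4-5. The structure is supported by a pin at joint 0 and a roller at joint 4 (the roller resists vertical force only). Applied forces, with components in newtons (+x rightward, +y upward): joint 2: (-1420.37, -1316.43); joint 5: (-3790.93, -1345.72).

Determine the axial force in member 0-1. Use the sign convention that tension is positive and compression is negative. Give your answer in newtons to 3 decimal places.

-4761.554

N=6 nodes, M=9 members, R=3 reactions → 2N=12, M+R=12
member 0 (0-1): L=6.2384, (cx,cy)=(0.2865,0.9581)
member 1 (0-2): L=3.0690, (cx,cy)=(1.0000,0.0000)
member 2 (1-2): L=6.1129, (cx,cy)=(0.2097,-0.9778)
member 3 (1-3): L=2.7905, (cx,cy)=(0.9898,0.1426)
member 4 (2-3): L=6.5445, (cx,cy)=(0.2261,0.9741)
member 5 (2-4): L=3.2890, (cx,cy)=(1.0000,0.0000)
member 6 (3-4): L=6.6267, (cx,cy)=(0.2730,-0.9620)
member 7 (3-5): L=3.3146, (cx,cy)=(0.9808,0.1949)
member 8 (4-5): L=7.1676, (cx,cy)=(0.2012,0.9796)
solve A·x = −loads:
  F[0-1] = -4761.5540 N (compression)
  F[0-2] = -3847.3496 N (compression)
  F[1-2] = +4330.9090 N (tension)
  F[1-3] = -2295.6938 N (compression)
  F[2-3] = -2995.7749 N (compression)
  F[2-4] = -841.2332 N (compression)
  F[3-4] = +2616.9050 N (tension)
  F[3-5] = -3735.7146 N (compression)
  F[4-5] = -630.5305 N (compression)
  Rx@0 = +5211.3000 N
  Ry@0 = +4562.0210 N
  Ry@4 = -1899.8710 N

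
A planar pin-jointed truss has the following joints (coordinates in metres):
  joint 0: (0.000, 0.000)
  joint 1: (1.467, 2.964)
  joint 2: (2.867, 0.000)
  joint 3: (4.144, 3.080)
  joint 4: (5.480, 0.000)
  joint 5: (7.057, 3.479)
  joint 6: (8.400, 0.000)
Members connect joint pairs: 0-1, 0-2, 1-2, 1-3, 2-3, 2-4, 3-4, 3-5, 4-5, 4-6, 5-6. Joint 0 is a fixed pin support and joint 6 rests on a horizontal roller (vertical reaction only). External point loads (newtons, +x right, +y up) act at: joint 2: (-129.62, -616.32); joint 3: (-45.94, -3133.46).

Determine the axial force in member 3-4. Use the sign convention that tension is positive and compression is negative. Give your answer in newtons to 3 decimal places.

N=7 nodes, M=11 members, R=3 reactions → 2N=14, M+R=14
member 0 (0-1): L=3.3072, (cx,cy)=(0.4436,0.8962)
member 1 (0-2): L=2.8670, (cx,cy)=(1.0000,0.0000)
member 2 (1-2): L=3.2780, (cx,cy)=(0.4271,-0.9042)
member 3 (1-3): L=2.6795, (cx,cy)=(0.9991,0.0433)
member 4 (2-3): L=3.3342, (cx,cy)=(0.3830,0.9237)
member 5 (2-4): L=2.6130, (cx,cy)=(1.0000,0.0000)
member 6 (3-4): L=3.3573, (cx,cy)=(0.3979,-0.9174)
member 7 (3-5): L=2.9402, (cx,cy)=(0.9907,0.1357)
member 8 (4-5): L=3.8197, (cx,cy)=(0.4129,0.9108)
member 9 (4-6): L=2.9200, (cx,cy)=(1.0000,0.0000)
member 10 (5-6): L=3.7292, (cx,cy)=(0.3601,-0.9329)
solve A·x = −loads:
  F[0-1] = -2243.1958 N (compression)
  F[0-2] = +819.4800 N (tension)
  F[1-2] = +2132.0875 N (tension)
  F[1-3] = -1907.4203 N (compression)
  F[2-3] = -1419.7929 N (compression)
  F[2-4] = +2403.4675 N (tension)
  F[3-4] = -2128.3282 N (compression)
  F[3-5] = -1571.0502 N (compression)
  F[4-5] = +2143.7844 N (tension)
  F[4-6] = +671.4427 N (tension)
  F[5-6] = -1864.4514 N (compression)
  Rx@0 = +175.5600 N
  Ry@0 = +2010.4285 N
  Ry@6 = +1739.3515 N

-2128.328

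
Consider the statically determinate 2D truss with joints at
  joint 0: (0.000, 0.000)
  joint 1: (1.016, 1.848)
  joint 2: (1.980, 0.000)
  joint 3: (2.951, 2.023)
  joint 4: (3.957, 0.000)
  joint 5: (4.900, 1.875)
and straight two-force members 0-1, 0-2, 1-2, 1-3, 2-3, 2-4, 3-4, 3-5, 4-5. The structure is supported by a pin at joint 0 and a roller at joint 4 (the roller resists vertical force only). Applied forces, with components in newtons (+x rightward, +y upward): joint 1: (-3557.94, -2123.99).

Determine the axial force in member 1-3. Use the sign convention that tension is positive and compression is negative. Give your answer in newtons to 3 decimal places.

N=6 nodes, M=9 members, R=3 reactions → 2N=12, M+R=12
member 0 (0-1): L=2.1089, (cx,cy)=(0.4818,0.8763)
member 1 (0-2): L=1.9800, (cx,cy)=(1.0000,0.0000)
member 2 (1-2): L=2.0843, (cx,cy)=(0.4625,-0.8866)
member 3 (1-3): L=1.9429, (cx,cy)=(0.9959,0.0901)
member 4 (2-3): L=2.2440, (cx,cy)=(0.4327,0.9015)
member 5 (2-4): L=1.9770, (cx,cy)=(1.0000,0.0000)
member 6 (3-4): L=2.2593, (cx,cy)=(0.4453,-0.8954)
member 7 (3-5): L=1.9546, (cx,cy)=(0.9971,-0.0757)
member 8 (4-5): L=2.0988, (cx,cy)=(0.4493,0.8934)
solve A·x = −loads:
  F[0-1] = -3697.6830 N (compression)
  F[0-2] = -1776.4957 N (compression)
  F[1-2] = +1375.3498 N (tension)
  F[1-3] = +1145.0502 N (tension)
  F[2-3] = -1352.6021 N (compression)
  F[2-4] = -555.1025 N (compression)
  F[3-4] = +1246.6789 N (tension)
  F[3-5] = +0.0000 N (tension)
  F[4-5] = -0.0000 N (compression)
  Rx@0 = +3557.9400 N
  Ry@0 = +3240.2648 N
  Ry@4 = -1116.2748 N

1145.050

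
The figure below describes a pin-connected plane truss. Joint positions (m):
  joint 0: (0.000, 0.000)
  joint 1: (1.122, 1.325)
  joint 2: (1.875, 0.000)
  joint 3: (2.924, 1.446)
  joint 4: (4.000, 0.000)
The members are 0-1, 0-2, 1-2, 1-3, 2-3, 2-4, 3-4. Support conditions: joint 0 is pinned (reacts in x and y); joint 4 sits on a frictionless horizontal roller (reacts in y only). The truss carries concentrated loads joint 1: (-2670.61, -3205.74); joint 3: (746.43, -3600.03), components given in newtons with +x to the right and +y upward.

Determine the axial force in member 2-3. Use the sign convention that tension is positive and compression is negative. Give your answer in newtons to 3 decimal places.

-764.176

N=5 nodes, M=7 members, R=3 reactions → 2N=10, M+R=10
member 0 (0-1): L=1.7362, (cx,cy)=(0.6462,0.7631)
member 1 (0-2): L=1.8750, (cx,cy)=(1.0000,0.0000)
member 2 (1-2): L=1.5240, (cx,cy)=(0.4941,-0.8694)
member 3 (1-3): L=1.8061, (cx,cy)=(0.9978,0.0670)
member 4 (2-3): L=1.7864, (cx,cy)=(0.5872,0.8094)
member 5 (2-4): L=2.1250, (cx,cy)=(1.0000,0.0000)
member 6 (3-4): L=1.8024, (cx,cy)=(0.5970,-0.8023)
solve A·x = −loads:
  F[0-1] = -5096.9848 N (compression)
  F[0-2] = +1369.6251 N (tension)
  F[1-2] = +711.4615 N (tension)
  F[1-3] = -976.9149 N (compression)
  F[2-3] = -764.1764 N (compression)
  F[2-4] = +2169.8789 N (tension)
  F[3-4] = -3634.7747 N (compression)
  Rx@0 = +1924.1800 N
  Ry@0 = +3889.7431 N
  Ry@4 = +2916.0269 N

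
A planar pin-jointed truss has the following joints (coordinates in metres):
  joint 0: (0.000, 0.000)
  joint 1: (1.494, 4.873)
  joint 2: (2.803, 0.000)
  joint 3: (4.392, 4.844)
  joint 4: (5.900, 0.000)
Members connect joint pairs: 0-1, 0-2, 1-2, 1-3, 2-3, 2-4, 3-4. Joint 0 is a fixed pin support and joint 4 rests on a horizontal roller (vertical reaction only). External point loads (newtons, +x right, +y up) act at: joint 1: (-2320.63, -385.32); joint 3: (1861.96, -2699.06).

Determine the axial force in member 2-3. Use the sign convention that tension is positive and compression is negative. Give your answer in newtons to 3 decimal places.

N=5 nodes, M=7 members, R=3 reactions → 2N=10, M+R=10
member 0 (0-1): L=5.0969, (cx,cy)=(0.2931,0.9561)
member 1 (0-2): L=2.8030, (cx,cy)=(1.0000,0.0000)
member 2 (1-2): L=5.0458, (cx,cy)=(0.2594,-0.9658)
member 3 (1-3): L=2.8981, (cx,cy)=(0.9999,-0.0100)
member 4 (2-3): L=5.0980, (cx,cy)=(0.3117,0.9502)
member 5 (2-4): L=3.0970, (cx,cy)=(1.0000,0.0000)
member 6 (3-4): L=5.0733, (cx,cy)=(0.2972,-0.9548)
solve A·x = −loads:
  F[0-1] = -1428.3317 N (compression)
  F[0-2] = -39.9965 N (compression)
  F[1-2] = +997.9996 N (tension)
  F[1-3] = +1643.1316 N (tension)
  F[2-3] = -1014.3638 N (compression)
  F[2-4] = +535.0807 N (tension)
  F[3-4] = -1800.1501 N (compression)
  Rx@0 = +458.6700 N
  Ry@0 = +1365.5929 N
  Ry@4 = +1718.7871 N

-1014.364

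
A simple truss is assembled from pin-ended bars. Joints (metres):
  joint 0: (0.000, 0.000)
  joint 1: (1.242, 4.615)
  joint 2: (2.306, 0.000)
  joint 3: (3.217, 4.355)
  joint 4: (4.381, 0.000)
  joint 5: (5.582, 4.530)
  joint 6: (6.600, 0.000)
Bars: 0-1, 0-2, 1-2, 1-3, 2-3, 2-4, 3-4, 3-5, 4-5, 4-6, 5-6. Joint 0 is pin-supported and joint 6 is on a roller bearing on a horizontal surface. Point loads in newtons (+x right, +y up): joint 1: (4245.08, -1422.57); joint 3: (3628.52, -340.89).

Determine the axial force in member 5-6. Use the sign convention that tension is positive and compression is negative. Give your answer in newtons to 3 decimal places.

-5941.034

N=7 nodes, M=11 members, R=3 reactions → 2N=14, M+R=14
member 0 (0-1): L=4.7792, (cx,cy)=(0.2599,0.9656)
member 1 (0-2): L=2.3060, (cx,cy)=(1.0000,0.0000)
member 2 (1-2): L=4.7361, (cx,cy)=(0.2247,-0.9744)
member 3 (1-3): L=1.9920, (cx,cy)=(0.9914,-0.1305)
member 4 (2-3): L=4.4493, (cx,cy)=(0.2048,0.9788)
member 5 (2-4): L=2.0750, (cx,cy)=(1.0000,0.0000)
member 6 (3-4): L=4.5079, (cx,cy)=(0.2582,-0.9661)
member 7 (3-5): L=2.3715, (cx,cy)=(0.9973,0.0738)
member 8 (4-5): L=4.6865, (cx,cy)=(0.2563,0.9666)
member 9 (4-6): L=2.2190, (cx,cy)=(1.0000,0.0000)
member 10 (5-6): L=4.6430, (cx,cy)=(0.2193,-0.9757)
solve A·x = −loads:
  F[0-1] = +4176.5098 N (tension)
  F[0-2] = +6788.2257 N (tension)
  F[1-2] = -5333.7119 N (compression)
  F[1-3] = -1978.3625 N (compression)
  F[2-3] = +5309.8651 N (tension)
  F[2-4] = +4502.7484 N (tension)
  F[3-4] = -6221.7753 N (compression)
  F[3-5] = -2904.1114 N (compression)
  F[4-5] = +6218.4392 N (tension)
  F[4-6] = +1302.6070 N (tension)
  F[5-6] = -5941.0342 N (compression)
  Rx@0 = -7873.6000 N
  Ry@0 = -4033.0133 N
  Ry@6 = +5796.4733 N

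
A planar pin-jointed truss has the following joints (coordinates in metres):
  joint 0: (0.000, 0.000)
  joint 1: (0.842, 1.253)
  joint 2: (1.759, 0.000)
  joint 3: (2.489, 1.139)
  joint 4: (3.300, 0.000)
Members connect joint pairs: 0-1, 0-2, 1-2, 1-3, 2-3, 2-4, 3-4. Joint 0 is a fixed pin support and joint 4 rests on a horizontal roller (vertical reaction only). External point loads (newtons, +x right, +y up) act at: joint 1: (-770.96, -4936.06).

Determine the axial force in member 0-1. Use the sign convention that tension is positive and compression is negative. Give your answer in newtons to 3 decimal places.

N=5 nodes, M=7 members, R=3 reactions → 2N=10, M+R=10
member 0 (0-1): L=1.5096, (cx,cy)=(0.5578,0.8300)
member 1 (0-2): L=1.7590, (cx,cy)=(1.0000,0.0000)
member 2 (1-2): L=1.5527, (cx,cy)=(0.5906,-0.8070)
member 3 (1-3): L=1.6509, (cx,cy)=(0.9976,-0.0691)
member 4 (2-3): L=1.3529, (cx,cy)=(0.5396,0.8419)
member 5 (2-4): L=1.5410, (cx,cy)=(1.0000,0.0000)
member 6 (3-4): L=1.3982, (cx,cy)=(0.5800,-0.8146)
solve A·x = −loads:
  F[0-1] = -4782.3097 N (compression)
  F[0-2] = +1896.3912 N (tension)
  F[1-2] = -1090.5237 N (compression)
  F[1-3] = -1255.3443 N (compression)
  F[2-3] = +1045.2611 N (tension)
  F[2-4] = +688.3261 N (tension)
  F[3-4] = -1186.7287 N (compression)
  Rx@0 = +770.9600 N
  Ry@0 = +3969.3480 N
  Ry@4 = +966.7120 N

-4782.310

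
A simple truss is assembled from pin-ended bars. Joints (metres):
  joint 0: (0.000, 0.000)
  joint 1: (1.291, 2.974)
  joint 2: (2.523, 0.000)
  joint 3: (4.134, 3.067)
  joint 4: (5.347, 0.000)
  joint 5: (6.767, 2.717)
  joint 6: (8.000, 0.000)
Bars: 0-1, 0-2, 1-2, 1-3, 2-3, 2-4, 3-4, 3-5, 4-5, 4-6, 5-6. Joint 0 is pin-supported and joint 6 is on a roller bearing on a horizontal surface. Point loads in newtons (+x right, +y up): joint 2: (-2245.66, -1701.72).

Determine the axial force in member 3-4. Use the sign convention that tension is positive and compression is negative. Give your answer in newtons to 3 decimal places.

-507.086

N=7 nodes, M=11 members, R=3 reactions → 2N=14, M+R=14
member 0 (0-1): L=3.2421, (cx,cy)=(0.3982,0.9173)
member 1 (0-2): L=2.5230, (cx,cy)=(1.0000,0.0000)
member 2 (1-2): L=3.2191, (cx,cy)=(0.3827,-0.9239)
member 3 (1-3): L=2.8445, (cx,cy)=(0.9995,0.0327)
member 4 (2-3): L=3.4644, (cx,cy)=(0.4650,0.8853)
member 5 (2-4): L=2.8240, (cx,cy)=(1.0000,0.0000)
member 6 (3-4): L=3.2982, (cx,cy)=(0.3678,-0.9299)
member 7 (3-5): L=2.6562, (cx,cy)=(0.9913,-0.1318)
member 8 (4-5): L=3.0657, (cx,cy)=(0.4632,0.8863)
member 9 (4-6): L=2.6530, (cx,cy)=(1.0000,0.0000)
member 10 (5-6): L=2.9837, (cx,cy)=(0.4132,-0.9106)
solve A·x = −loads:
  F[0-1] = -1270.0748 N (compression)
  F[0-2] = -1739.9214 N (compression)
  F[1-2] = +1226.5218 N (tension)
  F[1-3] = -975.6717 N (compression)
  F[2-3] = +642.2445 N (tension)
  F[2-4] = +676.4932 N (tension)
  F[3-4] = -507.0859 N (compression)
  F[3-5] = -494.3069 N (compression)
  F[4-5] = +532.0630 N (tension)
  F[4-6] = +243.5504 N (tension)
  F[5-6] = -589.3574 N (compression)
  Rx@0 = +2245.6600 N
  Ry@0 = +1165.0401 N
  Ry@6 = +536.6799 N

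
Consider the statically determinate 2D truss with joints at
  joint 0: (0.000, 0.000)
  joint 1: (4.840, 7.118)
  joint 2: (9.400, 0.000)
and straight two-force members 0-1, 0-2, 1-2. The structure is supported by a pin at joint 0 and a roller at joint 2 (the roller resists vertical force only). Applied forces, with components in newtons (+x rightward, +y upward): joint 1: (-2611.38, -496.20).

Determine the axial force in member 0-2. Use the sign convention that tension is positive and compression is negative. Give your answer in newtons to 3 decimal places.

-1103.123

N=3 nodes, M=3 members, R=3 reactions → 2N=6, M+R=6
member 0 (0-1): L=8.6076, (cx,cy)=(0.5623,0.8269)
member 1 (0-2): L=9.4000, (cx,cy)=(1.0000,0.0000)
member 2 (1-2): L=8.4534, (cx,cy)=(0.5394,-0.8420)
solve A·x = −loads:
  F[0-1] = -2682.3434 N (compression)
  F[0-2] = -1103.1226 N (compression)
  F[1-2] = +2044.9796 N (tension)
  Rx@0 = +2611.3800 N
  Ry@0 = +2218.1356 N
  Ry@2 = -1721.9356 N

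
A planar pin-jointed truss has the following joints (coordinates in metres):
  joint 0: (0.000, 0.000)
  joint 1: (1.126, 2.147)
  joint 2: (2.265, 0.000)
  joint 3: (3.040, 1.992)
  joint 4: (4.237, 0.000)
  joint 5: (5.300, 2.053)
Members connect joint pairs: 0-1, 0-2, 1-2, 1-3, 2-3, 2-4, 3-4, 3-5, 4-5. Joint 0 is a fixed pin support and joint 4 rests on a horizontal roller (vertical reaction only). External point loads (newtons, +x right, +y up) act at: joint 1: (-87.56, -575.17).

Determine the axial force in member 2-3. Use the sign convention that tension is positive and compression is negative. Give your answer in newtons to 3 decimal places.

N=6 nodes, M=9 members, R=3 reactions → 2N=12, M+R=12
member 0 (0-1): L=2.4244, (cx,cy)=(0.4645,0.8856)
member 1 (0-2): L=2.2650, (cx,cy)=(1.0000,0.0000)
member 2 (1-2): L=2.4304, (cx,cy)=(0.4686,-0.8834)
member 3 (1-3): L=1.9203, (cx,cy)=(0.9967,-0.0807)
member 4 (2-3): L=2.1374, (cx,cy)=(0.3626,0.9320)
member 5 (2-4): L=1.9720, (cx,cy)=(1.0000,0.0000)
member 6 (3-4): L=2.3240, (cx,cy)=(0.5151,-0.8572)
member 7 (3-5): L=2.2608, (cx,cy)=(0.9996,0.0270)
member 8 (4-5): L=2.3119, (cx,cy)=(0.4598,0.8880)
solve A·x = −loads:
  F[0-1] = -526.9723 N (compression)
  F[0-2] = +157.1943 N (tension)
  F[1-2] = -113.2610 N (compression)
  F[1-3] = -104.4561 N (compression)
  F[2-3] = +107.3589 N (tension)
  F[2-4] = +65.1889 N (tension)
  F[3-4] = -126.5644 N (compression)
  F[3-5] = +0.0000 N (tension)
  F[4-5] = -0.0000 N (compression)
  Rx@0 = +87.5600 N
  Ry@0 = +466.6852 N
  Ry@4 = +108.4848 N

107.359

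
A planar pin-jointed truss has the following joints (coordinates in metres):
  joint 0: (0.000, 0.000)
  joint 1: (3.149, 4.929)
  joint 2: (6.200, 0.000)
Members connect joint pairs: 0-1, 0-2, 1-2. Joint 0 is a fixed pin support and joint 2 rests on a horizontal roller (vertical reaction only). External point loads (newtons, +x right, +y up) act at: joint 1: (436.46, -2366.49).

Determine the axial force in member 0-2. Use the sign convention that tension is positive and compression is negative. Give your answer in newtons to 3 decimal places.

N=3 nodes, M=3 members, R=3 reactions → 2N=6, M+R=6
member 0 (0-1): L=5.8490, (cx,cy)=(0.5384,0.8427)
member 1 (0-2): L=6.2000, (cx,cy)=(1.0000,0.0000)
member 2 (1-2): L=5.7969, (cx,cy)=(0.5263,-0.8503)
solve A·x = −loads:
  F[0-1] = -970.1599 N (compression)
  F[0-2] = +958.7739 N (tension)
  F[1-2] = -1821.6593 N (compression)
  Rx@0 = -436.4600 N
  Ry@0 = +817.5564 N
  Ry@2 = +1548.9336 N

958.774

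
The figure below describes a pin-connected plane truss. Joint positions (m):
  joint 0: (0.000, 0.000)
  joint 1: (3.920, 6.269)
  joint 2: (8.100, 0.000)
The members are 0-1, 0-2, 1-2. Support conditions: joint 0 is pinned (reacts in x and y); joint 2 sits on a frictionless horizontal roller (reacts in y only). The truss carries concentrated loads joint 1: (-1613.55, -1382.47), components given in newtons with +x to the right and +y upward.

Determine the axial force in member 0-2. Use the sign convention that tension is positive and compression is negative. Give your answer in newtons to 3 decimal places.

N=3 nodes, M=3 members, R=3 reactions → 2N=6, M+R=6
member 0 (0-1): L=7.3937, (cx,cy)=(0.5302,0.8479)
member 1 (0-2): L=8.1000, (cx,cy)=(1.0000,0.0000)
member 2 (1-2): L=7.5348, (cx,cy)=(0.5548,-0.8320)
solve A·x = −loads:
  F[0-1] = -2314.2672 N (compression)
  F[0-2] = -386.5689 N (compression)
  F[1-2] = +696.8200 N (tension)
  Rx@0 = +1613.5500 N
  Ry@0 = +1962.2308 N
  Ry@2 = -579.7608 N

-386.569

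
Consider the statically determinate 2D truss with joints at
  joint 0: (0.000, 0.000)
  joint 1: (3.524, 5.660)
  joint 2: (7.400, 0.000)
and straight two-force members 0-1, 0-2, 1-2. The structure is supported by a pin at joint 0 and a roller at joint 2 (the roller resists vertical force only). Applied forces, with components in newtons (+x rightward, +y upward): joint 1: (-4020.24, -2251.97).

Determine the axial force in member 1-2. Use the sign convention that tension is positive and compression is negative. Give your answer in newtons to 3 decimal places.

2427.061

N=3 nodes, M=3 members, R=3 reactions → 2N=6, M+R=6
member 0 (0-1): L=6.6674, (cx,cy)=(0.5285,0.8489)
member 1 (0-2): L=7.4000, (cx,cy)=(1.0000,0.0000)
member 2 (1-2): L=6.8600, (cx,cy)=(0.5650,-0.8251)
solve A·x = −loads:
  F[0-1] = -5011.7214 N (compression)
  F[0-2] = -1371.3341 N (compression)
  F[1-2] = +2427.0612 N (tension)
  Rx@0 = +4020.2400 N
  Ry@0 = +4254.4857 N
  Ry@2 = -2002.5157 N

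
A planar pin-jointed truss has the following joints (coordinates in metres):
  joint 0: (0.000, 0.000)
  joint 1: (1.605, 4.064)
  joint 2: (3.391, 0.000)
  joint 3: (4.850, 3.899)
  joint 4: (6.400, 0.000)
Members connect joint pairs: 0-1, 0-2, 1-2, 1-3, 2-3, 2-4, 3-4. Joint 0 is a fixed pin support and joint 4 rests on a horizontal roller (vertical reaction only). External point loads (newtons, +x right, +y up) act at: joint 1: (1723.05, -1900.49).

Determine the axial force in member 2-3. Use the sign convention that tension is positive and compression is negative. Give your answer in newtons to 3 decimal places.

N=5 nodes, M=7 members, R=3 reactions → 2N=10, M+R=10
member 0 (0-1): L=4.3695, (cx,cy)=(0.3673,0.9301)
member 1 (0-2): L=3.3910, (cx,cy)=(1.0000,0.0000)
member 2 (1-2): L=4.4391, (cx,cy)=(0.4023,-0.9155)
member 3 (1-3): L=3.2492, (cx,cy)=(0.9987,-0.0508)
member 4 (2-3): L=4.1630, (cx,cy)=(0.3505,0.9366)
member 5 (2-4): L=3.0090, (cx,cy)=(1.0000,0.0000)
member 6 (3-4): L=4.1958, (cx,cy)=(0.3694,-0.9293)
solve A·x = −loads:
  F[0-1] = -354.5299 N (compression)
  F[0-2] = +1853.2769 N (tension)
  F[1-2] = -1649.6635 N (compression)
  F[1-3] = -1191.1031 N (compression)
  F[2-3] = +1612.5312 N (tension)
  F[2-4] = +624.4302 N (tension)
  F[3-4] = -1690.3106 N (compression)
  Rx@0 = -1723.0500 N
  Ry@0 = +329.7460 N
  Ry@4 = +1570.7440 N

1612.531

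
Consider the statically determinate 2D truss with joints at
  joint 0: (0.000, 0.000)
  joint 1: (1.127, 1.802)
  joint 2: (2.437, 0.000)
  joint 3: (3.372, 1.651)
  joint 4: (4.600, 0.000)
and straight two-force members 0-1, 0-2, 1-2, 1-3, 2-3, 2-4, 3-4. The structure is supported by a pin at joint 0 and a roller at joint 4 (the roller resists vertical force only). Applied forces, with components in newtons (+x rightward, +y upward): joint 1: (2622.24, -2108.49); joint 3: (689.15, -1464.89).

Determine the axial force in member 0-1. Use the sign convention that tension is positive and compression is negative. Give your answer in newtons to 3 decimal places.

N=5 nodes, M=7 members, R=3 reactions → 2N=10, M+R=10
member 0 (0-1): L=2.1254, (cx,cy)=(0.5303,0.8478)
member 1 (0-2): L=2.4370, (cx,cy)=(1.0000,0.0000)
member 2 (1-2): L=2.2278, (cx,cy)=(0.5880,-0.8089)
member 3 (1-3): L=2.2501, (cx,cy)=(0.9977,-0.0671)
member 4 (2-3): L=1.8974, (cx,cy)=(0.4928,0.8702)
member 5 (2-4): L=2.1630, (cx,cy)=(1.0000,0.0000)
member 6 (3-4): L=2.0576, (cx,cy)=(0.5968,-0.8024)
solve A·x = −loads:
  F[0-1] = -835.5270 N (compression)
  F[0-2] = +3754.4304 N (tension)
  F[1-2] = -1551.9571 N (compression)
  F[1-3] = -2157.5757 N (compression)
  F[2-3] = +1442.6295 N (tension)
  F[2-4] = +2130.9534 N (tension)
  F[3-4] = -3570.5900 N (compression)
  Rx@0 = -3311.3900 N
  Ry@0 = +708.3929 N
  Ry@4 = +2864.9871 N

-835.527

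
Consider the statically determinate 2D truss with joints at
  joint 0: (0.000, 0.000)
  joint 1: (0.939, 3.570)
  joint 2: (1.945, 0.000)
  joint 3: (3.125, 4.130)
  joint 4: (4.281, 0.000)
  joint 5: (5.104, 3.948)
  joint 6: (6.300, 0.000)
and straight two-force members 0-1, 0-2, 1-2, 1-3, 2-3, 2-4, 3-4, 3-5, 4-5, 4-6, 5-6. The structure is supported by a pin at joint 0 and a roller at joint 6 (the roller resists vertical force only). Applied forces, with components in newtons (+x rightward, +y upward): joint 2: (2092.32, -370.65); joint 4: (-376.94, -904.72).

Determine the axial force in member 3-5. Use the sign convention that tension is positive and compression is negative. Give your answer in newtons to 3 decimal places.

N=7 nodes, M=11 members, R=3 reactions → 2N=14, M+R=14
member 0 (0-1): L=3.6914, (cx,cy)=(0.2544,0.9671)
member 1 (0-2): L=1.9450, (cx,cy)=(1.0000,0.0000)
member 2 (1-2): L=3.7090, (cx,cy)=(0.2712,-0.9625)
member 3 (1-3): L=2.2566, (cx,cy)=(0.9687,0.2482)
member 4 (2-3): L=4.2953, (cx,cy)=(0.2747,0.9615)
member 5 (2-4): L=2.3360, (cx,cy)=(1.0000,0.0000)
member 6 (3-4): L=4.2887, (cx,cy)=(0.2695,-0.9630)
member 7 (3-5): L=1.9874, (cx,cy)=(0.9958,-0.0916)
member 8 (4-5): L=4.0329, (cx,cy)=(0.2041,0.9790)
member 9 (4-6): L=2.0190, (cx,cy)=(1.0000,0.0000)
member 10 (5-6): L=4.1252, (cx,cy)=(0.2899,-0.9570)
solve A·x = −loads:
  F[0-1] = -564.7368 N (compression)
  F[0-2] = +1859.0340 N (tension)
  F[1-2] = +493.5670 N (tension)
  F[1-3] = -286.4856 N (compression)
  F[2-3] = -108.5938 N (compression)
  F[2-4] = -69.5830 N (compression)
  F[3-4] = +217.1997 N (tension)
  F[3-5] = -367.4458 N (compression)
  F[4-5] = +710.5115 N (tension)
  F[4-6] = +220.9054 N (tension)
  F[5-6] = -761.9356 N (compression)
  Rx@0 = -1715.3800 N
  Ry@0 = +546.1604 N
  Ry@6 = +729.2096 N

-367.446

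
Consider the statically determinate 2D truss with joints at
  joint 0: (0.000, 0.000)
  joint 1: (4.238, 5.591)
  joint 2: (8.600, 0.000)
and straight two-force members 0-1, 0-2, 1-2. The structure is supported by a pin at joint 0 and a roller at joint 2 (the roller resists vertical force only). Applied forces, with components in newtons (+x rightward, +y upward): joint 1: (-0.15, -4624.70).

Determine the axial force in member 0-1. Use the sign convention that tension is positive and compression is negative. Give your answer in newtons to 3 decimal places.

N=3 nodes, M=3 members, R=3 reactions → 2N=6, M+R=6
member 0 (0-1): L=7.0157, (cx,cy)=(0.6041,0.7969)
member 1 (0-2): L=8.6000, (cx,cy)=(1.0000,0.0000)
member 2 (1-2): L=7.0913, (cx,cy)=(0.6151,-0.7884)
solve A·x = −loads:
  F[0-1] = -2943.5391 N (compression)
  F[0-2] = +1777.9668 N (tension)
  F[1-2] = -2890.4332 N (compression)
  Rx@0 = +0.1500 N
  Ry@0 = +2345.7884 N
  Ry@2 = +2278.9116 N

-2943.539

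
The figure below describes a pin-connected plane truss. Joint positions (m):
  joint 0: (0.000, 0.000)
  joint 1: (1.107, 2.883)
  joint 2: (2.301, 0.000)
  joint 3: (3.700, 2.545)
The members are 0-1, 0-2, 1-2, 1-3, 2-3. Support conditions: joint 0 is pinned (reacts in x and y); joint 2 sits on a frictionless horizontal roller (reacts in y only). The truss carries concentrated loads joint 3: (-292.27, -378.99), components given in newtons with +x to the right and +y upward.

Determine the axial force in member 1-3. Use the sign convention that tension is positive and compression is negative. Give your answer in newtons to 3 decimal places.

N=4 nodes, M=5 members, R=3 reactions → 2N=8, M+R=8
member 0 (0-1): L=3.0882, (cx,cy)=(0.3585,0.9335)
member 1 (0-2): L=2.3010, (cx,cy)=(1.0000,0.0000)
member 2 (1-2): L=3.1205, (cx,cy)=(0.3826,-0.9239)
member 3 (1-3): L=2.6149, (cx,cy)=(0.9916,-0.1293)
member 4 (2-3): L=2.9042, (cx,cy)=(0.4817,0.8763)
solve A·x = −loads:
  F[0-1] = -99.4466 N (compression)
  F[0-2] = -256.6225 N (compression)
  F[1-2] = +111.5356 N (tension)
  F[1-3] = -78.9875 N (compression)
  F[2-3] = -444.1272 N (compression)
  Rx@0 = +292.2700 N
  Ry@0 = +92.8380 N
  Ry@2 = +286.1520 N

-78.987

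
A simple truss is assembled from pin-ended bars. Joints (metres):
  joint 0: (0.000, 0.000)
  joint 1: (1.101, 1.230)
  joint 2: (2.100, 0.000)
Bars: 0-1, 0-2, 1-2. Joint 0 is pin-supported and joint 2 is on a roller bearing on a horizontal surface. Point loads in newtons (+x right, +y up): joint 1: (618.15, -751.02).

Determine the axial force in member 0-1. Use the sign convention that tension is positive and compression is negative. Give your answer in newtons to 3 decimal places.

N=3 nodes, M=3 members, R=3 reactions → 2N=6, M+R=6
member 0 (0-1): L=1.6508, (cx,cy)=(0.6670,0.7451)
member 1 (0-2): L=2.1000, (cx,cy)=(1.0000,0.0000)
member 2 (1-2): L=1.5846, (cx,cy)=(0.6305,-0.7762)
solve A·x = −loads:
  F[0-1] = +6.4265 N (tension)
  F[0-2] = +613.8638 N (tension)
  F[1-2] = -973.6915 N (compression)
  Rx@0 = -618.1500 N
  Ry@0 = -4.7883 N
  Ry@2 = +755.8083 N

6.426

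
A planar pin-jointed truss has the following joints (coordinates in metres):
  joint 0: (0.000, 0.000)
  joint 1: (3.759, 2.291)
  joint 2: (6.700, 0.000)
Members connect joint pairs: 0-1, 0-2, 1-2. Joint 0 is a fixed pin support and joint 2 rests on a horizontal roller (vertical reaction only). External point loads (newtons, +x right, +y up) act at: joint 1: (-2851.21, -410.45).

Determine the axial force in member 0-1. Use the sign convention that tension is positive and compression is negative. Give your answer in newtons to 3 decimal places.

-2219.537

N=3 nodes, M=3 members, R=3 reactions → 2N=6, M+R=6
member 0 (0-1): L=4.4021, (cx,cy)=(0.8539,0.5204)
member 1 (0-2): L=6.7000, (cx,cy)=(1.0000,0.0000)
member 2 (1-2): L=3.7280, (cx,cy)=(0.7889,-0.6145)
solve A·x = −loads:
  F[0-1] = -2219.5366 N (compression)
  F[0-2] = -955.9377 N (compression)
  F[1-2] = +1211.7506 N (tension)
  Rx@0 = +2851.2100 N
  Ry@0 = +1155.1128 N
  Ry@2 = -744.6628 N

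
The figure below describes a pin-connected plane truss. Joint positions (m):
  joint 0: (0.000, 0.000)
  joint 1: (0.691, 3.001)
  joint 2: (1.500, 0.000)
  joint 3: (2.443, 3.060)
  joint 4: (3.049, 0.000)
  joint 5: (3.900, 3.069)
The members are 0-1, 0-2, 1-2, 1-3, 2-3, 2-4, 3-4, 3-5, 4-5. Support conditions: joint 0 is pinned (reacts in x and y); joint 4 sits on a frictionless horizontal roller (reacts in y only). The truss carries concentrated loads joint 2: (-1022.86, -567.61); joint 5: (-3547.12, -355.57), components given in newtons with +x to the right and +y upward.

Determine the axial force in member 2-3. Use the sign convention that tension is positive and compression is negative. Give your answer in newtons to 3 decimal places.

N=6 nodes, M=9 members, R=3 reactions → 2N=12, M+R=12
member 0 (0-1): L=3.0795, (cx,cy)=(0.2244,0.9745)
member 1 (0-2): L=1.5000, (cx,cy)=(1.0000,0.0000)
member 2 (1-2): L=3.1081, (cx,cy)=(0.2603,-0.9655)
member 3 (1-3): L=1.7530, (cx,cy)=(0.9994,0.0337)
member 4 (2-3): L=3.2020, (cx,cy)=(0.2945,0.9557)
member 5 (2-4): L=1.5490, (cx,cy)=(1.0000,0.0000)
member 6 (3-4): L=3.1194, (cx,cy)=(0.1943,-0.9809)
member 7 (3-5): L=1.4570, (cx,cy)=(1.0000,0.0062)
member 8 (4-5): L=3.1848, (cx,cy)=(0.2672,0.9636)
solve A·x = −loads:
  F[0-1] = -3857.8850 N (compression)
  F[0-2] = -3704.3278 N (compression)
  F[1-2] = +3828.7698 N (tension)
  F[1-3] = -1863.2791 N (compression)
  F[2-3] = -3274.4071 N (compression)
  F[2-4] = -720.5745 N (compression)
  F[3-4] = +3232.1387 N (tension)
  F[3-5] = -3454.5071 N (compression)
  F[4-5] = -346.8431 N (compression)
  Rx@0 = +4569.9800 N
  Ry@0 = +3759.5110 N
  Ry@4 = -2836.3310 N

-3274.407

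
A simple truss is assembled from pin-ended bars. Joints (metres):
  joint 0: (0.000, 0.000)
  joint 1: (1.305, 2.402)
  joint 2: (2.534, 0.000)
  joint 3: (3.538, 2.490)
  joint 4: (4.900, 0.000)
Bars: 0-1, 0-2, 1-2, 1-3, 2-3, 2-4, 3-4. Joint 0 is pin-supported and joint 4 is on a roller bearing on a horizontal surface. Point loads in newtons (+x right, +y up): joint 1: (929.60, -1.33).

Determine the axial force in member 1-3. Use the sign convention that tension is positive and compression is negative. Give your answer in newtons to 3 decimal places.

-440.676

N=5 nodes, M=7 members, R=3 reactions → 2N=10, M+R=10
member 0 (0-1): L=2.7336, (cx,cy)=(0.4774,0.8787)
member 1 (0-2): L=2.5340, (cx,cy)=(1.0000,0.0000)
member 2 (1-2): L=2.6982, (cx,cy)=(0.4555,-0.8902)
member 3 (1-3): L=2.2347, (cx,cy)=(0.9992,0.0394)
member 4 (2-3): L=2.6848, (cx,cy)=(0.3740,0.9274)
member 5 (2-4): L=2.3660, (cx,cy)=(1.0000,0.0000)
member 6 (3-4): L=2.8382, (cx,cy)=(0.4799,-0.8773)
solve A·x = −loads:
  F[0-1] = +517.4946 N (tension)
  F[0-2] = +682.5530 N (tension)
  F[1-2] = -531.7692 N (compression)
  F[1-3] = -440.6759 N (compression)
  F[2-3] = +510.4353 N (tension)
  F[2-4] = +249.4527 N (tension)
  F[3-4] = -519.8138 N (compression)
  Rx@0 = -929.6000 N
  Ry@0 = -454.7179 N
  Ry@4 = +456.0479 N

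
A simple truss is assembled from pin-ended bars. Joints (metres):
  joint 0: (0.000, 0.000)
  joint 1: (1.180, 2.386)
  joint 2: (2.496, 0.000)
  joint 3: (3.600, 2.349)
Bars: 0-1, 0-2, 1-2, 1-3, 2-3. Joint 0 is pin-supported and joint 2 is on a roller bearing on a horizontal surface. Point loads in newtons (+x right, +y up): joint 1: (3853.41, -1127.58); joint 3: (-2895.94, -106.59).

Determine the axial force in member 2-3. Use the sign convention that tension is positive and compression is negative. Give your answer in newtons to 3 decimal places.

N=4 nodes, M=5 members, R=3 reactions → 2N=8, M+R=8
member 0 (0-1): L=2.6618, (cx,cy)=(0.4433,0.8964)
member 1 (0-2): L=2.4960, (cx,cy)=(1.0000,0.0000)
member 2 (1-2): L=2.7249, (cx,cy)=(0.4830,-0.8756)
member 3 (1-3): L=2.4203, (cx,cy)=(0.9999,-0.0153)
member 4 (2-3): L=2.5955, (cx,cy)=(0.4254,0.9050)
solve A·x = −loads:
  F[0-1] = +458.3349 N (tension)
  F[0-2] = +754.2891 N (tension)
  F[1-2] = -1707.5682 N (compression)
  F[1-3] = -2825.8707 N (compression)
  F[2-3] = -165.5091 N (compression)
  Rx@0 = -957.4700 N
  Ry@0 = -410.8387 N
  Ry@2 = +1645.0087 N

-165.509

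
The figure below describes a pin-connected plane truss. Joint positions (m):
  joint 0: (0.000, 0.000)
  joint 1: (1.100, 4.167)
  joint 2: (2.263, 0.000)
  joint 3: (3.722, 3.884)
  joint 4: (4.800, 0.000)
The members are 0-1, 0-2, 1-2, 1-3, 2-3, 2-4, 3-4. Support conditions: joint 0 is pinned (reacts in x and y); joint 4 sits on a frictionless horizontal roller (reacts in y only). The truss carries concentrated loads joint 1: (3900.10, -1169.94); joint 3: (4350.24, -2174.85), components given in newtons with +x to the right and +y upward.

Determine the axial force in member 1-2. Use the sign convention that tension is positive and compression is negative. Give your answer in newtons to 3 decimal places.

N=5 nodes, M=7 members, R=3 reactions → 2N=10, M+R=10
member 0 (0-1): L=4.3097, (cx,cy)=(0.2552,0.9669)
member 1 (0-2): L=2.2630, (cx,cy)=(1.0000,0.0000)
member 2 (1-2): L=4.3263, (cx,cy)=(0.2688,-0.9632)
member 3 (1-3): L=2.6372, (cx,cy)=(0.9942,-0.1073)
member 4 (2-3): L=4.1490, (cx,cy)=(0.3517,0.9361)
member 5 (2-4): L=2.5370, (cx,cy)=(1.0000,0.0000)
member 6 (3-4): L=4.0308, (cx,cy)=(0.2674,-0.9636)
solve A·x = −loads:
  F[0-1] = +5704.5197 N (tension)
  F[0-2] = +6794.3434 N (tension)
  F[1-2] = -6874.2202 N (compression)
  F[1-3] = -599.6111 N (compression)
  F[2-3] = +7072.9163 N (tension)
  F[2-4] = +2459.1860 N (tension)
  F[3-4] = -9195.3112 N (compression)
  Rx@0 = -8250.3400 N
  Ry@0 = -5515.5797 N
  Ry@4 = +8860.3697 N

-6874.220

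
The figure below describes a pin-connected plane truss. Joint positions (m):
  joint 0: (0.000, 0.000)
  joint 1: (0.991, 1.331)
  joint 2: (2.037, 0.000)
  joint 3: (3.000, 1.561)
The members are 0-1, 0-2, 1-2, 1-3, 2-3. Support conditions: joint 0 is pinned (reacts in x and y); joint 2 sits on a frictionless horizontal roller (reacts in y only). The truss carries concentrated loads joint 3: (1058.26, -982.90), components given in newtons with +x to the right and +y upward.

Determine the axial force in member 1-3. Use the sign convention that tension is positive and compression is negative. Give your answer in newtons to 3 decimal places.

N=4 nodes, M=5 members, R=3 reactions → 2N=8, M+R=8
member 0 (0-1): L=1.6594, (cx,cy)=(0.5972,0.8021)
member 1 (0-2): L=2.0370, (cx,cy)=(1.0000,0.0000)
member 2 (1-2): L=1.6928, (cx,cy)=(0.6179,-0.7863)
member 3 (1-3): L=2.0221, (cx,cy)=(0.9935,0.1137)
member 4 (2-3): L=1.8341, (cx,cy)=(0.5250,0.8511)
solve A·x = −loads:
  F[0-1] = +1590.3893 N (tension)
  F[0-2] = +108.4792 N (tension)
  F[1-2] = -1361.6191 N (compression)
  F[1-3] = +1802.8247 N (tension)
  F[2-3] = -1395.8266 N (compression)
  Rx@0 = -1058.2600 N
  Ry@0 = -1275.6390 N
  Ry@2 = +2258.5390 N

1802.825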